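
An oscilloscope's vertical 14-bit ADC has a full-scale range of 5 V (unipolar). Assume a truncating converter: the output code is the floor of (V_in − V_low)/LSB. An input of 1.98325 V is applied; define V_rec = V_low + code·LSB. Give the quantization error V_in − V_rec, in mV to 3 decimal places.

0.218 mV

LSB = 5/2^14 = 305.18 µV.
Scaled input = 6498.7136 LSBs, so code = 6498.
Code 6498 maps back to 0 + 6498×0.000305176 V = 1.9830322 V.
Error = 1.98325 − 1.9830322 = 0.000217773 V = 0.218 mV.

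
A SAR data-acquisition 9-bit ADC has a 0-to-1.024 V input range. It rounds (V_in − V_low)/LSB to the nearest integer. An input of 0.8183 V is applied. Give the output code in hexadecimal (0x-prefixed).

LSB = 1.024 V / 512 = 2.000 mV.
(0.8183 − 0) / 0.002 = 409.150 LSBs.
round(409.150) = 409.
In hexadecimal (0x-prefixed): 0x199.

code 0x199 (decimal 409)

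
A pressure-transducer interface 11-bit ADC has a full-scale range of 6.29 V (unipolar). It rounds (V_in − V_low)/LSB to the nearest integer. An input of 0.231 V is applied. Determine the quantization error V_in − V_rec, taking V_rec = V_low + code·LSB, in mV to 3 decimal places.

LSB = 6.29/2^11 = 3.071 mV.
Scaled input = 75.2127 LSBs, so code = 75.
Reconstructed: 0.23034668 V.
Error = 0.231 − 0.23034668 = 0.00065332 V = 0.653 mV.

0.653 mV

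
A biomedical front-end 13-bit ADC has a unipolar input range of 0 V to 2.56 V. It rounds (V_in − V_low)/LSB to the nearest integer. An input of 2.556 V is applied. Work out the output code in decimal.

LSB = 2.56 V / 8192 = 312.50 µV.
(V_in − V_low)/LSB = (2.556 − 0) / 0.0003125 = 8179.200.
Round → code 8179.

code 8179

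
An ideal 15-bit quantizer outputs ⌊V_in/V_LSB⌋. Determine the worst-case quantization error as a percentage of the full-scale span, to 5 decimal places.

0.00305 %

Truncating → worst-case error = 1 LSB = V_FS/2^15, so 100/32768 = 0.00305176 % of full scale.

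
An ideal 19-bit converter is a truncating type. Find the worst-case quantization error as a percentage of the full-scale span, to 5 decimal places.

Truncating → worst-case error = 1 LSB = V_FS/2^19, so 100/524288 = 0.000190735 % of full scale.

0.00019 %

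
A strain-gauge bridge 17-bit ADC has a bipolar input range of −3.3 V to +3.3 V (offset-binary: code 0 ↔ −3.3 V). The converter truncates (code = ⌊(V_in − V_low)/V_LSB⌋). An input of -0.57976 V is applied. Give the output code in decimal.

code 54022

With 131072 levels over 6.6 V, one step is 50.35 µV.
(V_in − V_low)/LSB = (-0.57976 − (−3.3)) / 5.0354e-05 = 54022.318.
Floor → code 54022.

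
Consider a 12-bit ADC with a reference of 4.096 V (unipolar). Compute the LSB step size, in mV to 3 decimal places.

Full-scale span = 4.096 V.
LSB = 4.096 / 2^12 = 4.096 / 4096 = 0.001 V = 1.000 mV.

1.000 mV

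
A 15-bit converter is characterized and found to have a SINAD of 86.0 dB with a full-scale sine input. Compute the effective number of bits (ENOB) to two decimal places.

ENOB = (SINAD − 1.76) / 6.02 = (86.0 − 1.76)/6.02 = 13.993.

13.99 bits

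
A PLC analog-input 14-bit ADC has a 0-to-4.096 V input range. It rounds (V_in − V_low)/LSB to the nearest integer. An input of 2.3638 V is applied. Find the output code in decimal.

code 9455

With 16384 levels over 4.096 V, one step is 250.00 µV.
(V_in − V_low)/LSB = (2.3638 − 0) / 0.00025 = 9455.200.
Round → code 9455.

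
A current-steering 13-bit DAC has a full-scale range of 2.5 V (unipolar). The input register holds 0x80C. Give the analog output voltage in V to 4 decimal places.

0.6287 V

LSB = 2.5 V / 2^13 = 305.18 µV.
Code 0x80C = 2060 decimal.
V_out = 0 + 2060 × 0.000305176 V = 0.628662 V.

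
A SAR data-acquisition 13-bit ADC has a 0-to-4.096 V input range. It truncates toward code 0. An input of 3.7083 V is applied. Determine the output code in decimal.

code 7416

LSB = 4.096 V / 8192 = 0.500 mV.
(3.7083 − 0) / 0.0005 = 7416.600 LSBs.
Floor → code 7416.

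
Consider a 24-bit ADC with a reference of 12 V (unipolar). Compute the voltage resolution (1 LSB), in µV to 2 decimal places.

Full-scale span = 12 V.
LSB = 12 / 2^24 = 12 / 16777216 = 7.15256e-07 V = 0.72 µV.

0.72 µV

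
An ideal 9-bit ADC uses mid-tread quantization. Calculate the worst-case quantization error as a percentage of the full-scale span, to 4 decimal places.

Rounding → worst-case error = ½ LSB = V_FS/2^10, so 100/1024 = 0.0976562 % of full scale.

0.0977 %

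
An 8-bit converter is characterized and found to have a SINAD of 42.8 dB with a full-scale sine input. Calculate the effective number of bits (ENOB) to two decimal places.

6.82 bits

ENOB = (SINAD − 1.76) / 6.02 = (42.8 − 1.76)/6.02 = 6.817.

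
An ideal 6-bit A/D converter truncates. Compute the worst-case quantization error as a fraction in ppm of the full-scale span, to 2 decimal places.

15625.00 ppm

Truncating → worst-case error = 1 LSB = V_FS/2^6, so 1e+06/64 = 15625 ppm of full scale.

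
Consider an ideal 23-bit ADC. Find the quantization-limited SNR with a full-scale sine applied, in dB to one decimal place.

SNR ≈ 6.02·N + 1.76 dB = 6.02·23 + 1.76 = 140.22 dB.

140.2 dB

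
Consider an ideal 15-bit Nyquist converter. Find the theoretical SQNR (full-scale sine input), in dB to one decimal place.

SNR ≈ 6.02·N + 1.76 dB = 6.02·15 + 1.76 = 92.06 dB.

92.1 dB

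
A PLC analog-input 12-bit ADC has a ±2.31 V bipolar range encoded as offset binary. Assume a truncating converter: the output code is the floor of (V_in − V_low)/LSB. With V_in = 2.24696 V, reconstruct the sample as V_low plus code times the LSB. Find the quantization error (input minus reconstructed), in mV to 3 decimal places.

0.124 mV

LSB = 4.62/2^12 = 1.128 mV.
(2.24696 − (−2.31))/0.00112793 = 4040.1100; ⌊·⌋ gives code 4040.
Code 4040 maps back to (−2.31) + 4040×0.00112793 V = 2.2468359 V.
Difference: 0.000124062 V → 0.124 mV.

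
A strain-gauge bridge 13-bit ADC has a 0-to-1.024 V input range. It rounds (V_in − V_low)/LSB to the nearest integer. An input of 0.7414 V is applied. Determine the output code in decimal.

code 5931

LSB = 1.024 V / 8192 = 125.00 µV.
(0.7414 − 0) / 0.000125 = 5931.200 LSBs.
Round → code 5931.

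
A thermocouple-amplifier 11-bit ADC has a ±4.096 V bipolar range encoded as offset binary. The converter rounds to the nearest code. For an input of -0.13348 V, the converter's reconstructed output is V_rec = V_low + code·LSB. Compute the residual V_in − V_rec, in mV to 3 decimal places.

One LSB is 8.192 V / 2048 = 4.000 mV.
(-0.13348 − (−4.096))/0.004 = 990.6300; round gives code 991.
Reconstructed: -0.132 V.
Error = -0.13348 − (−0.132) = -0.00148 V = -1.480 mV.

-1.480 mV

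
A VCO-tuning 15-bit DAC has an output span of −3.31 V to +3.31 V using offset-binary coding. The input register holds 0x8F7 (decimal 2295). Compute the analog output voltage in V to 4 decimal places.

-2.8463 V

LSB = 6.62 V / 2^15 = 202.03 µV.
Code 0x8F7 = 2295 decimal.
V_out = (−3.31) + 2295 × 0.000202026 V = -2.84635 V.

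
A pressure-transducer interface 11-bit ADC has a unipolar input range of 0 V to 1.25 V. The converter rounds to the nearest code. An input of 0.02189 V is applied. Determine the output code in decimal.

code 36

With 2048 levels over 1.25 V, one step is 0.610 mV.
(0.02189 − 0) / 0.000610352 = 35.865 LSBs.
So the output code is 36.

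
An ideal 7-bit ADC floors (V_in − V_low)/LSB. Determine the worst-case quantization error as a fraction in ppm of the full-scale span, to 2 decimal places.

Truncating → worst-case error = 1 LSB = V_FS/2^7, so 1e+06/128 = 7812.5 ppm of full scale.

7812.50 ppm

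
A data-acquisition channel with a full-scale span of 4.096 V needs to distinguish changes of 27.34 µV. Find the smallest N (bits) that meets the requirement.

18 bits

Number of steps required ≥ 4.096 V / 27.34 µV = 149817.12.
Need 2^N ≥ 149817.12; 2^17 = 131072, 2^18 = 262144.
Minimum N = 18.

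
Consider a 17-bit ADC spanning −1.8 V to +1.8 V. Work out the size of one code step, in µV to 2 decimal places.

27.47 µV

Full-scale span = 3.6 V.
LSB = 3.6 / 2^17 = 3.6 / 131072 = 2.74658e-05 V = 27.47 µV.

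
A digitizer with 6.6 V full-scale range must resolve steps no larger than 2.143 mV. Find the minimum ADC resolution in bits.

12 bits

Number of steps required ≥ 6.6 V / 2.143 mV = 3079.79.
Need 2^N ≥ 3079.79; 2^11 = 2048, 2^12 = 4096.
Minimum N = 12.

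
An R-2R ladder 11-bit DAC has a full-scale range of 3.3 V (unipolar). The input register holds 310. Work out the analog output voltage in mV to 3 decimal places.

499.512 mV

LSB = 3.3 V / 2^11 = 1.611 mV.
V_out = 0 + 310 × 0.00161133 V = 0.499512 V.
= 499.512 mV.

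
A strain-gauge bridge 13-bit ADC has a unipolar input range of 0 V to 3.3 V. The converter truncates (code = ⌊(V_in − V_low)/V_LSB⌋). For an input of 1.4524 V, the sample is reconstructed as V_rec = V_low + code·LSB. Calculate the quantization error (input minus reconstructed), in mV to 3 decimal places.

0.191 mV

Step size: 3.3 V ÷ 2^13 = 402.83 µV.
(V_in − V_low)/LSB = (1.4524 − 0)/0.000402832 = 3605.4730 → code 3605 (floor).
V_rec = 0 + 3605·0.000402832 = 1.4522095 V.
V_in − V_rec = 0.000190527 V = 0.191 mV.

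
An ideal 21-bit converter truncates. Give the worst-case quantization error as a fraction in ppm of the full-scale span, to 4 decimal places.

Truncating → worst-case error = 1 LSB = V_FS/2^21, so 1e+06/2097152 = 0.476837 ppm of full scale.

0.4768 ppm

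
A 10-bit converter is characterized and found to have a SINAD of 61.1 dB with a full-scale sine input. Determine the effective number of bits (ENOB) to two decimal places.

ENOB = (SINAD − 1.76) / 6.02 = (61.1 − 1.76)/6.02 = 9.857.

9.86 bits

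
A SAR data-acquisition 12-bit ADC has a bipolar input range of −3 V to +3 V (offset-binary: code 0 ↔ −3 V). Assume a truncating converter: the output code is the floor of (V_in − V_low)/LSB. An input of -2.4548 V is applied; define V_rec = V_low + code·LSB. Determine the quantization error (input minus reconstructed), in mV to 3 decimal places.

0.278 mV

Step size: 6 V ÷ 2^12 = 1.465 mV.
(V_in − V_low)/LSB = (-2.4548 − (−3))/0.00146484 = 372.1899 → code 372 (floor).
Reconstructed: -2.4550781 V.
Error = -2.4548 − (−2.4550781) = 0.000278125 V = 0.278 mV.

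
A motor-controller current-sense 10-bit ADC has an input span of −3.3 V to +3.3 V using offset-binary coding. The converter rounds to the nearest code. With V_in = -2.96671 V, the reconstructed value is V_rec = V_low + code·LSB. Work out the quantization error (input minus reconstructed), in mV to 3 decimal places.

One LSB is 6.6 V / 1024 = 6.445 mV.
Scaled input = 51.7104 LSBs, so code = 52.
Reconstructed: -2.9648438 V.
Difference: -0.00186625 V → -1.866 mV.

-1.866 mV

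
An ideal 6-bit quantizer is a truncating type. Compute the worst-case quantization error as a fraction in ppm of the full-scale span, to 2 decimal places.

Truncating → worst-case error = 1 LSB = V_FS/2^6, so 1e+06/64 = 15625 ppm of full scale.

15625.00 ppm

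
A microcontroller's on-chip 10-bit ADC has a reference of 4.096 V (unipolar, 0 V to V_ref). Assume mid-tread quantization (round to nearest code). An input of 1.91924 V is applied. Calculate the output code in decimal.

LSB = 4.096 V / 1024 = 4.000 mV.
(1.91924 − 0) / 0.004 = 479.810 LSBs.
Round → code 480.

code 480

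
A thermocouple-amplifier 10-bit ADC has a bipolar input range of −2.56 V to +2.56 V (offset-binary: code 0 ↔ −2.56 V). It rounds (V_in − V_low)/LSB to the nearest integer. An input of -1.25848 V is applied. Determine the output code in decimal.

code 260

With 1024 levels over 5.12 V, one step is 5.000 mV.
(-1.25848 − (−2.56)) / 0.005 = 260.304 LSBs.
Round → code 260.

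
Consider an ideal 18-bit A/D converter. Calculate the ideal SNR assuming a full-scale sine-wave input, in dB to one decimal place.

110.1 dB

SNR ≈ 6.02·N + 1.76 dB = 6.02·18 + 1.76 = 110.12 dB.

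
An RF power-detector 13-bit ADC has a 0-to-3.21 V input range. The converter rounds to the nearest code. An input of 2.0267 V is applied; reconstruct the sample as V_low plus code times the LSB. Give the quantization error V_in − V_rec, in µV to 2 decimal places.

One LSB is 3.21 V / 8192 = 391.85 µV.
(V_in − V_low)/LSB = (2.0267 − 0)/0.000391846 = 5172.1889 → code 5172 (round).
Code 5172 maps back to 0 + 5172×0.000391846 V = 2.026626 V.
Difference: 7.40234e-05 V → 74.02 µV.

74.02 µV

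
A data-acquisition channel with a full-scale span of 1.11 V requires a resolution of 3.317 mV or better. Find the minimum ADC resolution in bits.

9 bits

Number of steps required ≥ 1.11 V / 3.317 mV = 334.64.
Need 2^N ≥ 334.64; 2^8 = 256, 2^9 = 512.
Minimum N = 9.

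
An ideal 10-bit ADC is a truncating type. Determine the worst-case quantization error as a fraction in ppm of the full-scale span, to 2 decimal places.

976.56 ppm

Truncating → worst-case error = 1 LSB = V_FS/2^10, so 1e+06/1024 = 976.562 ppm of full scale.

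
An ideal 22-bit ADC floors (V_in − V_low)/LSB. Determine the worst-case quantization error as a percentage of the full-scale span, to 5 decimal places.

0.00002 %

Truncating → worst-case error = 1 LSB = V_FS/2^22, so 100/4194304 = 2.38419e-05 % of full scale.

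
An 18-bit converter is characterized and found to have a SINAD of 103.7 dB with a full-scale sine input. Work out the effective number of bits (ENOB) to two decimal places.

ENOB = (SINAD − 1.76) / 6.02 = (103.7 − 1.76)/6.02 = 16.934.

16.93 bits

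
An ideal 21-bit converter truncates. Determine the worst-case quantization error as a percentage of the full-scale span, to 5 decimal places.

0.00005 %

Truncating → worst-case error = 1 LSB = V_FS/2^21, so 100/2097152 = 4.76837e-05 % of full scale.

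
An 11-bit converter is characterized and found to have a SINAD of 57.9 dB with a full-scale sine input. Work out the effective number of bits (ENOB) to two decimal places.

9.33 bits

ENOB = (SINAD − 1.76) / 6.02 = (57.9 − 1.76)/6.02 = 9.326.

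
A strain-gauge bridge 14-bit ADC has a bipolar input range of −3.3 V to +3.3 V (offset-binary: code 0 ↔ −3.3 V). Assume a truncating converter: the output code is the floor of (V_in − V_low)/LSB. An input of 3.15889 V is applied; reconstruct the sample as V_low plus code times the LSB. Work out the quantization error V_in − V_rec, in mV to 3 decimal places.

LSB = 6.6/2^14 = 402.83 µV.
Scaled input = 16033.7051 LSBs, so code = 16033.
V_rec = (−3.3) + 16033·0.000402832 = 3.158606 V.
V_in − V_rec = 0.000284043 V = 0.284 mV.

0.284 mV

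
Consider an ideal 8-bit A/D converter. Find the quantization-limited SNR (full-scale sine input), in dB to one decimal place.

SNR ≈ 6.02·N + 1.76 dB = 6.02·8 + 1.76 = 49.92 dB.

49.9 dB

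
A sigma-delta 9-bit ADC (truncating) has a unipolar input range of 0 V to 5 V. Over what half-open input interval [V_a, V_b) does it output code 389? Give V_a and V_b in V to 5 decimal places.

[3.79883 V, 3.80859 V)

LSB = 5/2^9 = 9.766 mV.
V_a = V_low + 389·LSB = 3.79883 V; V_b = V_low + 390·LSB = 3.80859 V.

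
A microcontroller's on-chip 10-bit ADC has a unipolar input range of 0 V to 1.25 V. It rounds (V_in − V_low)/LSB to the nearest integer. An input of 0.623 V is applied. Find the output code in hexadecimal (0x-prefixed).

LSB = 1.25 V / 1024 = 1.221 mV.
Input sits at 510.362 steps above V_low.
round(510.362) = 510.
In hexadecimal (0x-prefixed): 0x1FE.

code 0x1FE (decimal 510)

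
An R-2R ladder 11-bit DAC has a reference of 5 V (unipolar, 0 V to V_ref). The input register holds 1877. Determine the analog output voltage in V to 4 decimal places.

LSB = 5 V / 2^11 = 2.441 mV.
V_out = 0 + 1877 × 0.00244141 V = 4.58252 V.

4.5825 V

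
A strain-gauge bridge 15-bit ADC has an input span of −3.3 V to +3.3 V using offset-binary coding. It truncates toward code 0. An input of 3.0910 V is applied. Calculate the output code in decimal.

code 31730

Full-scale span = 6.6 V; LSB = 6.6/2^15 = 201.42 µV.
(V_in − V_low)/LSB = (3.0910 − (−3.3)) / 0.000201416 = 31730.347.
So the output code is 31730.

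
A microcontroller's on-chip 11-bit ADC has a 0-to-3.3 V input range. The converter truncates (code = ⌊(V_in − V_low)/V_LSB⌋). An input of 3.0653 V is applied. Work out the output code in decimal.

code 1902

LSB = 3.3 V / 2048 = 1.611 mV.
(3.0653 − 0) / 0.00161133 = 1902.344 LSBs.
Floor → code 1902.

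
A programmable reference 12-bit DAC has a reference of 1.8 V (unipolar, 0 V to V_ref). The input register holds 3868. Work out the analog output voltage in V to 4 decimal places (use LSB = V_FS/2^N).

1.6998 V

LSB = 1.8 V / 2^12 = 439.45 µV.
V_out = 0 + 3868 × 0.000439453 V = 1.6998 V.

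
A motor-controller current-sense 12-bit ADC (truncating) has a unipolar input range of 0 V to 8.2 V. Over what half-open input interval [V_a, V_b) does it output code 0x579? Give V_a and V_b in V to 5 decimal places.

[2.80474 V, 2.80674 V)

LSB = 8.2/2^12 = 2.002 mV.
Code 0x579 = 1401 decimal.
V_a = V_low + 1401·LSB = 2.80474 V; V_b = V_low + 1402·LSB = 2.80674 V.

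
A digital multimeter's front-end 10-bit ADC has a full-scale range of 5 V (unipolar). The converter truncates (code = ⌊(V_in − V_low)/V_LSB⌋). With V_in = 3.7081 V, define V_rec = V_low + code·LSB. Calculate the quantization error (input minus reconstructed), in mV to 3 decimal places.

2.045 mV

Step size: 5 V ÷ 2^10 = 4.883 mV.
Scaled input = 759.4189 LSBs, so code = 759.
V_rec = 0 + 759·0.00488281 = 3.7060547 V.
V_in − V_rec = 0.00204531 V = 2.045 mV.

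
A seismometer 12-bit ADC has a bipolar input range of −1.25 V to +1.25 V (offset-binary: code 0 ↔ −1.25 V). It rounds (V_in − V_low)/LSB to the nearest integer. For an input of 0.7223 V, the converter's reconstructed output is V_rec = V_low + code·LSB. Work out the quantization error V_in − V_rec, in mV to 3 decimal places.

0.254 mV

One LSB is 2.5 V / 4096 = 0.610 mV.
(V_in − V_low)/LSB = (0.7223 − (−1.25))/0.000610352 = 3231.4163 → code 3231 (round).
V_rec = (−1.25) + 3231·0.000610352 = 0.7220459 V.
Difference: 0.000254102 V → 0.254 mV.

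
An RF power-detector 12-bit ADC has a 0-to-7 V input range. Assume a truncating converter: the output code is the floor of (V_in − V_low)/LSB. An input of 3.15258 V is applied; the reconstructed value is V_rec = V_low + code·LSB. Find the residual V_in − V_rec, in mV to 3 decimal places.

1.213 mV

Step size: 7 V ÷ 2^12 = 1.709 mV.
Scaled input = 1844.7097 LSBs, so code = 1844.
V_rec = 0 + 1844·0.00170898 = 3.1513672 V.
Difference: 0.00121281 V → 1.213 mV.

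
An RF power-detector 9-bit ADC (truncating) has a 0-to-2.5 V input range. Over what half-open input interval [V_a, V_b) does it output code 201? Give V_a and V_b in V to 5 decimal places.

LSB = 2.5/2^9 = 4.883 mV.
V_a = V_low + 201·LSB = 0.981445 V; V_b = V_low + 202·LSB = 0.986328 V.

[0.98145 V, 0.98633 V)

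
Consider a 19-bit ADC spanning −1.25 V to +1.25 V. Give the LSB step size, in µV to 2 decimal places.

4.77 µV

Full-scale span = 2.5 V.
LSB = 2.5 / 2^19 = 2.5 / 524288 = 4.76837e-06 V = 4.77 µV.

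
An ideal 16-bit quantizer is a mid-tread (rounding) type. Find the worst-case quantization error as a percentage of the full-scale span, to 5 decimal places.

0.00076 %

Rounding → worst-case error = ½ LSB = V_FS/2^17, so 100/131072 = 0.000762939 % of full scale.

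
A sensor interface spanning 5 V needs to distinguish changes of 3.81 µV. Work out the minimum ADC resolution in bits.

Number of steps required ≥ 5 V / 3.81 µV = 1312335.96.
Need 2^N ≥ 1312335.96; 2^20 = 1048576, 2^21 = 2097152.
Minimum N = 21.

21 bits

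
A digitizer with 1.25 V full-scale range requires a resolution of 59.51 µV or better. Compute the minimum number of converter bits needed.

15 bits

Number of steps required ≥ 1.25 V / 59.51 µV = 21004.87.
Need 2^N ≥ 21004.87; 2^14 = 16384, 2^15 = 32768.
Minimum N = 15.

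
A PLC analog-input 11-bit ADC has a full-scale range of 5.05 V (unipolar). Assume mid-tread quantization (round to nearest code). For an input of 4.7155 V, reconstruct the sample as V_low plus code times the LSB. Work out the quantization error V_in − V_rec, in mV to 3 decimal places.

Step size: 5.05 V ÷ 2^11 = 2.466 mV.
(V_in − V_low)/LSB = (4.7155 − 0)/0.00246582 = 1912.3453 → code 1912 (round).
V_rec = 0 + 1912·0.00246582 = 4.7146484 V.
V_in − V_rec = 0.000851562 V = 0.852 mV.

0.852 mV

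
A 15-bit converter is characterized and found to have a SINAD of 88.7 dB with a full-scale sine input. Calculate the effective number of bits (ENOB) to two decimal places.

ENOB = (SINAD − 1.76) / 6.02 = (88.7 − 1.76)/6.02 = 14.442.

14.44 bits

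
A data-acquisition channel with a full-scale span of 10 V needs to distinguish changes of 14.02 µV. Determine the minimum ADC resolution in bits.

20 bits

Number of steps required ≥ 10 V / 14.02 µV = 713266.76.
Need 2^N ≥ 713266.76; 2^19 = 524288, 2^20 = 1048576.
Minimum N = 20.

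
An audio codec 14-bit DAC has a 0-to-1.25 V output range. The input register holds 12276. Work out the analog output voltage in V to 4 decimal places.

LSB = 1.25 V / 2^14 = 76.29 µV.
V_out = 0 + 12276 × 7.62939e-05 V = 0.936584 V.

0.9366 V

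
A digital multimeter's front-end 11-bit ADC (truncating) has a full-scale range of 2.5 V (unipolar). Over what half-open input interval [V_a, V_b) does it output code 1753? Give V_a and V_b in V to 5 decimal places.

[2.13989 V, 2.14111 V)

LSB = 2.5/2^11 = 1.221 mV.
V_a = V_low + 1753·LSB = 2.13989 V; V_b = V_low + 1754·LSB = 2.14111 V.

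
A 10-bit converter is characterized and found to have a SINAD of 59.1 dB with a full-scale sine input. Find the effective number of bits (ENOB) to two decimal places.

ENOB = (SINAD − 1.76) / 6.02 = (59.1 − 1.76)/6.02 = 9.525.

9.52 bits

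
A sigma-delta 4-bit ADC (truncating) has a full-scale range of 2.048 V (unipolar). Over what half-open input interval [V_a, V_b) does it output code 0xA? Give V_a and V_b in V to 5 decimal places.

[1.28000 V, 1.40800 V)

LSB = 2.048/2^4 = 128.000 mV.
Code 0xA = 10 decimal.
V_a = V_low + 10·LSB = 1.28 V; V_b = V_low + 11·LSB = 1.408 V.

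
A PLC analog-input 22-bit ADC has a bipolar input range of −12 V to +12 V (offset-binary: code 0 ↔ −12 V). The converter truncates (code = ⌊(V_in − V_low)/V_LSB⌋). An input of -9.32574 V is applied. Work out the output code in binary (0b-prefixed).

With 4194304 levels over 24 V, one step is 5.72 µV.
Input sits at 467360.809 steps above V_low.
Floor → code 467360.
In binary (0b-prefixed): 0b1110010000110100000.

code 0b1110010000110100000 (decimal 467360)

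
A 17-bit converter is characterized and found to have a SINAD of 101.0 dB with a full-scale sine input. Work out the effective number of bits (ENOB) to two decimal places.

16.49 bits

ENOB = (SINAD − 1.76) / 6.02 = (101.0 − 1.76)/6.02 = 16.485.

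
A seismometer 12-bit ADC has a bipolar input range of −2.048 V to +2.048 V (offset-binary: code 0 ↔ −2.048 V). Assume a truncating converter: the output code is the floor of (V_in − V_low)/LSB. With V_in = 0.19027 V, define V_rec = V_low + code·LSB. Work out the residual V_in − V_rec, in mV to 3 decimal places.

0.270 mV

Step size: 4.096 V ÷ 2^12 = 1.000 mV.
Scaled input = 2238.2700 LSBs, so code = 2238.
Reconstructed: 0.19 V.
Error = 0.19027 − 0.19 = 0.00027 V = 0.270 mV.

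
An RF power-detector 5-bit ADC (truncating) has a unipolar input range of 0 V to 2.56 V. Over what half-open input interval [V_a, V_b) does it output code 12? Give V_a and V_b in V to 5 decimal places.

[0.96000 V, 1.04000 V)

LSB = 2.56/2^5 = 80.000 mV.
V_a = V_low + 12·LSB = 0.96 V; V_b = V_low + 13·LSB = 1.04 V.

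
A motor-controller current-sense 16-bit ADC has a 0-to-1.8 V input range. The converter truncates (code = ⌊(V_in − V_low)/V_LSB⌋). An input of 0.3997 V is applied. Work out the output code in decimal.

code 14552

LSB = 1.8 V / 65536 = 27.47 µV.
Input sits at 14552.633 steps above V_low.
Floor → code 14552.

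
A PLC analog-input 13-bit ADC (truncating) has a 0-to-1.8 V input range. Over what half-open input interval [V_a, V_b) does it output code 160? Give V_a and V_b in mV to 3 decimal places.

LSB = 1.8/2^13 = 219.73 µV.
V_a = V_low + 160·LSB = 0.0351562 V; V_b = V_low + 161·LSB = 0.035376 V.

[35.156 mV, 35.376 mV)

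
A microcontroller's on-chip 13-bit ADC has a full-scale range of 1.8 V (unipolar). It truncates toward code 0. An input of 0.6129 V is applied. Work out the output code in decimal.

Full-scale span = 1.8 V; LSB = 1.8/2^13 = 219.73 µV.
Input sits at 2789.376 steps above V_low.
⌊·⌋(2789.376) = 2789.

code 2789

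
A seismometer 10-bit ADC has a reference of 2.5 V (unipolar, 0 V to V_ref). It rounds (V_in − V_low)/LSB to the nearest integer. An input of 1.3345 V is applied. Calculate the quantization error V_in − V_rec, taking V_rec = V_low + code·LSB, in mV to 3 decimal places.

-0.949 mV

LSB = 2.5/2^10 = 2.441 mV.
(V_in − V_low)/LSB = (1.3345 − 0)/0.00244141 = 546.6112 → code 547 (round).
Reconstructed: 1.3354492 V.
Error = 1.3345 − 1.3354492 = -0.000949219 V = -0.949 mV.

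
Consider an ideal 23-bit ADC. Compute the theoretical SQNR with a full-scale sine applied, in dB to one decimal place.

140.2 dB

SNR ≈ 6.02·N + 1.76 dB = 6.02·23 + 1.76 = 140.22 dB.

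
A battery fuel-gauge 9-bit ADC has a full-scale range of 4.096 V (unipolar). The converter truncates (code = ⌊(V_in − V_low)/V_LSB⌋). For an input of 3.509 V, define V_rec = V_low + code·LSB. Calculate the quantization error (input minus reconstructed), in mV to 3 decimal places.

5.000 mV

LSB = 4.096/2^9 = 8.000 mV.
(V_in − V_low)/LSB = (3.509 − 0)/0.008 = 438.6250 → code 438 (floor).
Code 438 maps back to 0 + 438×0.008 V = 3.504 V.
Error = 3.509 − 3.504 = 0.005 V = 5.000 mV.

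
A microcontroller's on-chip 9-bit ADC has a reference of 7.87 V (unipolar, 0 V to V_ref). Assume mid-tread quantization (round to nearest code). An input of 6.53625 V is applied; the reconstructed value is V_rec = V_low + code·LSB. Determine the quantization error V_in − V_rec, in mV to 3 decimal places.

Step size: 7.87 V ÷ 2^9 = 15.371 mV.
(V_in − V_low)/LSB = (6.53625 − 0)/0.0153711 = 425.2300 → code 425 (round).
Code 425 maps back to 0 + 425×0.0153711 V = 6.5327148 V.
Error = 6.53625 − 6.5327148 = 0.00353516 V = 3.535 mV.

3.535 mV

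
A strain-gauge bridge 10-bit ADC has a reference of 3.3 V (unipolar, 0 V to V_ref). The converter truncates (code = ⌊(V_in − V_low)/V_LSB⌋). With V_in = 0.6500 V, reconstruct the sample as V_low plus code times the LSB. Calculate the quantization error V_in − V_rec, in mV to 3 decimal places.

One LSB is 3.3 V / 1024 = 3.223 mV.
Scaled input = 201.6970 LSBs, so code = 201.
Code 201 maps back to 0 + 201×0.00322266 V = 0.64775391 V.
Difference: 0.00224609 V → 2.246 mV.

2.246 mV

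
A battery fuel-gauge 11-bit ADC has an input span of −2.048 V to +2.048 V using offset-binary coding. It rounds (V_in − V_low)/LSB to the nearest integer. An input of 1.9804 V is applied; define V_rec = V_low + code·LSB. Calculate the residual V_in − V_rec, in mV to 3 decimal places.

0.400 mV

One LSB is 4.096 V / 2048 = 2.000 mV.
(V_in − V_low)/LSB = (1.9804 − (−2.048))/0.002 = 2014.2000 → code 2014 (round).
Code 2014 maps back to (−2.048) + 2014×0.002 V = 1.98 V.
V_in − V_rec = 0.0004 V = 0.400 mV.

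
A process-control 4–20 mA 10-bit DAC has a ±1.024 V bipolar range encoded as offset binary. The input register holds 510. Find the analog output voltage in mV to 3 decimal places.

-4.000 mV

LSB = 2.048 V / 2^10 = 2.000 mV.
V_out = (−1.024) + 510 × 0.002 V = -0.004 V.
= -4.000 mV.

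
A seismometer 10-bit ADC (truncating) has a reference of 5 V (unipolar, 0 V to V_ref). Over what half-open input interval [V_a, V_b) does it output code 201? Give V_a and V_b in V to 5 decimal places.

[0.98145 V, 0.98633 V)

LSB = 5/2^10 = 4.883 mV.
V_a = V_low + 201·LSB = 0.981445 V; V_b = V_low + 202·LSB = 0.986328 V.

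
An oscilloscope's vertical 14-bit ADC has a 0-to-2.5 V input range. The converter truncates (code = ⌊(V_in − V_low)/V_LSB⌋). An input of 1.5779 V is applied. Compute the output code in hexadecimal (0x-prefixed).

With 16384 levels over 2.5 V, one step is 152.59 µV.
(V_in − V_low)/LSB = (1.5779 − 0) / 0.000152588 = 10340.925.
⌊·⌋(10340.925) = 10340.
In hexadecimal (0x-prefixed): 0x2864.

code 0x2864 (decimal 10340)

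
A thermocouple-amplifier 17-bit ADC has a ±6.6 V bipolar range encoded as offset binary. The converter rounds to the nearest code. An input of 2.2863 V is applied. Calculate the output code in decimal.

With 131072 levels over 13.2 V, one step is 100.71 µV.
(2.2863 − (−6.6)) / 0.000100708 = 88238.266 LSBs.
So the output code is 88238.

code 88238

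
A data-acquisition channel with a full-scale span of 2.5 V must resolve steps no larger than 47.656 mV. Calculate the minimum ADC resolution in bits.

6 bits

Number of steps required ≥ 2.5 V / 47.656 mV = 52.46.
Need 2^N ≥ 52.46; 2^5 = 32, 2^6 = 64.
Minimum N = 6.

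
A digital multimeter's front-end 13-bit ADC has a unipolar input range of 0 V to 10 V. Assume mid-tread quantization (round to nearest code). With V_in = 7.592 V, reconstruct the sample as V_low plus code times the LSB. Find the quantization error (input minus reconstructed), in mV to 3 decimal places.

Step size: 10 V ÷ 2^13 = 1.221 mV.
Scaled input = 6219.3664 LSBs, so code = 6219.
Reconstructed: 7.5915527 V.
Error = 7.592 − 7.5915527 = 0.000447266 V = 0.447 mV.

0.447 mV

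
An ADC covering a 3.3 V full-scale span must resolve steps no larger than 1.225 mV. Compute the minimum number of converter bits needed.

12 bits

Number of steps required ≥ 3.3 V / 1.225 mV = 2693.88.
Need 2^N ≥ 2693.88; 2^11 = 2048, 2^12 = 4096.
Minimum N = 12.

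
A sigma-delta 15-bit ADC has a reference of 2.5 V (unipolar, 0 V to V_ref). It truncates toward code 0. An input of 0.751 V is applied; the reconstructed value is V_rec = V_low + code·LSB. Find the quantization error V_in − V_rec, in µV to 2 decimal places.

38.70 µV

Step size: 2.5 V ÷ 2^15 = 76.29 µV.
(0.751 − 0)/7.62939e-05 = 9843.5072; ⌊·⌋ gives code 9843.
V_rec = 0 + 9843·7.62939e-05 = 0.7509613 V.
Difference: 3.86963e-05 V → 38.70 µV.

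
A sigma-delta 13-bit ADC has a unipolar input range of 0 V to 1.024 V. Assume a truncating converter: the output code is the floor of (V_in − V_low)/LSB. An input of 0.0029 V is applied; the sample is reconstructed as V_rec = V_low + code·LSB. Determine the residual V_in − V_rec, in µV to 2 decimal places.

25.00 µV

Step size: 1.024 V ÷ 2^13 = 125.00 µV.
Scaled input = 23.2000 LSBs, so code = 23.
V_rec = 0 + 23·0.000125 = 0.002875 V.
Difference: 2.5e-05 V → 25.00 µV.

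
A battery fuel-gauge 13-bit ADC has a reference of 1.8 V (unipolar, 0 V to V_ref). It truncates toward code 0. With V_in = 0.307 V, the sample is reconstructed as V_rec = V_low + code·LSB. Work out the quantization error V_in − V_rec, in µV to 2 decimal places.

41.99 µV

Step size: 1.8 V ÷ 2^13 = 219.73 µV.
Scaled input = 1397.1911 LSBs, so code = 1397.
V_rec = 0 + 1397·0.000219727 = 0.30695801 V.
V_in − V_rec = 4.19922e-05 V = 41.99 µV.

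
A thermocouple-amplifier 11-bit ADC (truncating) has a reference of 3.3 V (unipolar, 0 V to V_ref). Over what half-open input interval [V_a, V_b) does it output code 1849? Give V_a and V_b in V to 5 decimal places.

[2.97935 V, 2.98096 V)

LSB = 3.3/2^11 = 1.611 mV.
V_a = V_low + 1849·LSB = 2.97935 V; V_b = V_low + 1850·LSB = 2.98096 V.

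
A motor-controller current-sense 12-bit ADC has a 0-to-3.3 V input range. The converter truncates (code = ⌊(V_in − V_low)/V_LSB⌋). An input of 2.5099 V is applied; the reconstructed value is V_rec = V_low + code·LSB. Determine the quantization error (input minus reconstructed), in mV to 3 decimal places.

One LSB is 3.3 V / 4096 = 0.806 mV.
(V_in − V_low)/LSB = (2.5099 − 0)/0.000805664 = 3115.3183 → code 3115 (floor).
V_rec = 0 + 3115·0.000805664 = 2.5096436 V.
Difference: 0.000256445 V → 0.256 mV.

0.256 mV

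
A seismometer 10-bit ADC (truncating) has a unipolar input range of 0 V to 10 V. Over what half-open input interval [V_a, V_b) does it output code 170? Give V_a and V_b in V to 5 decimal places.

[1.66016 V, 1.66992 V)

LSB = 10/2^10 = 9.766 mV.
V_a = V_low + 170·LSB = 1.66016 V; V_b = V_low + 171·LSB = 1.66992 V.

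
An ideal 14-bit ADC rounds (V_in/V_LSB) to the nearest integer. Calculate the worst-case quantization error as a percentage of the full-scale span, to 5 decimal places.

Rounding → worst-case error = ½ LSB = V_FS/2^15, so 100/32768 = 0.00305176 % of full scale.

0.00305 %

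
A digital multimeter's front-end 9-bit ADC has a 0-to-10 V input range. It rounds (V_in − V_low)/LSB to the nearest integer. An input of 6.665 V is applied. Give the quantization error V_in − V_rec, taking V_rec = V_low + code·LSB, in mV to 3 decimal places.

4.844 mV

One LSB is 10 V / 512 = 19.531 mV.
(6.665 − 0)/0.0195312 = 341.2480; round gives code 341.
Code 341 maps back to 0 + 341×0.0195312 V = 6.6601562 V.
Difference: 0.00484375 V → 4.844 mV.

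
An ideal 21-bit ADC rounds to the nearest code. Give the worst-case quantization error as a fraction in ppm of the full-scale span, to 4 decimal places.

0.2384 ppm

Rounding → worst-case error = ½ LSB = V_FS/2^22, so 1e+06/4194304 = 0.238419 ppm of full scale.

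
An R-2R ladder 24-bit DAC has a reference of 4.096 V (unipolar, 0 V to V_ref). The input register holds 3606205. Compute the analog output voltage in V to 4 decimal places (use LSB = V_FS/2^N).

LSB = 4.096 V / 2^24 = 0.24 µV.
V_out = 0 + 3606205 × 2.44141e-07 V = 0.880421 V.

0.8804 V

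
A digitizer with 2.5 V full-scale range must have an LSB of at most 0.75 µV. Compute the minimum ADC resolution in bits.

22 bits

Number of steps required ≥ 2.5 V / 0.75 µV = 3333333.33.
Need 2^N ≥ 3333333.33; 2^21 = 2097152, 2^22 = 4194304.
Minimum N = 22.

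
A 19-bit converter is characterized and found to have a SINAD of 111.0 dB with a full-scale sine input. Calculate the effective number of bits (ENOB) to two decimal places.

18.15 bits

ENOB = (SINAD − 1.76) / 6.02 = (111.0 − 1.76)/6.02 = 18.146.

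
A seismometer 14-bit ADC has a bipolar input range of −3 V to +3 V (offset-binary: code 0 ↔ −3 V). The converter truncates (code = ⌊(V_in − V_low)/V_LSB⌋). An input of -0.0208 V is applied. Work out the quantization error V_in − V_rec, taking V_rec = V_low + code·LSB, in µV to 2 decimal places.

Step size: 6 V ÷ 2^14 = 366.21 µV.
Scaled input = 8135.2021 LSBs, so code = 8135.
V_rec = (−3) + 8135·0.000366211 = -0.020874023 V.
Difference: 7.40234e-05 V → 74.02 µV.

74.02 µV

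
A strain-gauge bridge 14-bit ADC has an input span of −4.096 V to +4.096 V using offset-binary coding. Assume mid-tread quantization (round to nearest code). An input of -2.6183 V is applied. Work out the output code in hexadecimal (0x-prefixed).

Full-scale span = 8.192 V; LSB = 8.192/2^14 = 0.500 mV.
(-2.6183 − (−4.096)) / 0.0005 = 2955.400 LSBs.
Round → code 2955.
In hexadecimal (0x-prefixed): 0xB8B.

code 0xB8B (decimal 2955)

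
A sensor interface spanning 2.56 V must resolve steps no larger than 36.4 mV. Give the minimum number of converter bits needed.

7 bits

Number of steps required ≥ 2.56 V / 36.4 mV = 70.33.
Need 2^N ≥ 70.33; 2^6 = 64, 2^7 = 128.
Minimum N = 7.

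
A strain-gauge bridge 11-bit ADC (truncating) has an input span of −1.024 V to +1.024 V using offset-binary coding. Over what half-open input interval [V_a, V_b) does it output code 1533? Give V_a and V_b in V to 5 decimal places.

[0.50900 V, 0.51000 V)

LSB = 2.048/2^11 = 1.000 mV.
V_a = V_low + 1533·LSB = 0.509 V; V_b = V_low + 1534·LSB = 0.51 V.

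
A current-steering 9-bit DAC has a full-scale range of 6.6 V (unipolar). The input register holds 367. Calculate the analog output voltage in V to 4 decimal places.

LSB = 6.6 V / 2^9 = 12.891 mV.
V_out = 0 + 367 × 0.0128906 V = 4.73086 V.

4.7309 V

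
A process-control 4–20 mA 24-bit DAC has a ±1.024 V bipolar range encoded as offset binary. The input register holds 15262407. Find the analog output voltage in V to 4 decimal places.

0.8391 V

LSB = 2.048 V / 2^24 = 0.12 µV.
V_out = (−1.024) + 15262407 × 1.2207e-07 V = 0.839087 V.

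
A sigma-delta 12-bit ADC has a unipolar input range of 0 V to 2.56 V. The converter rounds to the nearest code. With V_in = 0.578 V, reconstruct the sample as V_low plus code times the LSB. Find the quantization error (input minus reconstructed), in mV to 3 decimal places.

LSB = 2.56/2^12 = 0.625 mV.
Scaled input = 924.8000 LSBs, so code = 925.
V_rec = 0 + 925·0.000625 = 0.578125 V.
Error = 0.578 − 0.578125 = -0.000125 V = -0.125 mV.

-0.125 mV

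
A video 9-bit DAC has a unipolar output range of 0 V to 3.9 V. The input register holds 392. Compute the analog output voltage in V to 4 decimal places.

2.9859 V

LSB = 3.9 V / 2^9 = 7.617 mV.
V_out = 0 + 392 × 0.00761719 V = 2.98594 V.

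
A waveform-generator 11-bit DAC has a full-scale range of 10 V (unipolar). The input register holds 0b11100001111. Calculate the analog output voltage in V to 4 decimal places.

LSB = 10 V / 2^11 = 4.883 mV.
Code 0b11100001111 = 1807 decimal.
V_out = 0 + 1807 × 0.00488281 V = 8.82324 V.

8.8232 V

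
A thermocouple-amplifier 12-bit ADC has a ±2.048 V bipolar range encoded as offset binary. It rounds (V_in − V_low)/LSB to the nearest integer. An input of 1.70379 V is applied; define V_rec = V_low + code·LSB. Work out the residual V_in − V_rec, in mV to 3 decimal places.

-0.210 mV

One LSB is 4.096 V / 4096 = 1.000 mV.
Scaled input = 3751.7900 LSBs, so code = 3752.
V_rec = (−2.048) + 3752·0.001 = 1.704 V.
Error = 1.70379 − 1.704 = -0.00021 V = -0.210 mV.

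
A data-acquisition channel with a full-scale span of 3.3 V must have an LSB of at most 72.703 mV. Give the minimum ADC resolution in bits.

Number of steps required ≥ 3.3 V / 72.703 mV = 45.39.
Need 2^N ≥ 45.39; 2^5 = 32, 2^6 = 64.
Minimum N = 6.

6 bits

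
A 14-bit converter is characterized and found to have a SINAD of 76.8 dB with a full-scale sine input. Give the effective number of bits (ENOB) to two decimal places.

12.47 bits

ENOB = (SINAD − 1.76) / 6.02 = (76.8 − 1.76)/6.02 = 12.465.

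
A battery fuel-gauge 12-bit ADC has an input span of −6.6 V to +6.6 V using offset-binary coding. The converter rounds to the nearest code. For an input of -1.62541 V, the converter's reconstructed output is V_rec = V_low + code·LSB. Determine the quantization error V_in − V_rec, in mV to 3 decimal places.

-1.191 mV

One LSB is 13.2 V / 4096 = 3.223 mV.
(-1.62541 − (−6.6))/0.00322266 = 1543.6304; round gives code 1544.
V_rec = (−6.6) + 1544·0.00322266 = -1.6242188 V.
Error = -1.62541 − (−1.6242188) = -0.00119125 V = -1.191 mV.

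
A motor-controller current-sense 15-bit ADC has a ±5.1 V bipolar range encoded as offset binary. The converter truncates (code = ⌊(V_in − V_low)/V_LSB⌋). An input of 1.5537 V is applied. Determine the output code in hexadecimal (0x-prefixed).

code 0x537F (decimal 21375)

Full-scale span = 10.2 V; LSB = 10.2/2^15 = 311.28 µV.
(1.5537 − (−5.1)) / 0.000311279 = 21375.337 LSBs.
⌊·⌋(21375.337) = 21375.
In hexadecimal (0x-prefixed): 0x537F.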